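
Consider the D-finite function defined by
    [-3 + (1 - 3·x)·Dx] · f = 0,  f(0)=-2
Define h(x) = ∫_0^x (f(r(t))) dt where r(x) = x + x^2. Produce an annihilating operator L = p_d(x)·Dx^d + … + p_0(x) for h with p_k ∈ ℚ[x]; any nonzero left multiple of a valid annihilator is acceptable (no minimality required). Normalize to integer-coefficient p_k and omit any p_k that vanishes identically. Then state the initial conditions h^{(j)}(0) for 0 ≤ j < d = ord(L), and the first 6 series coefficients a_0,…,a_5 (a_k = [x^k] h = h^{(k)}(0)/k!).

f: a_k = -2, -6, -18, -54, -162, -486, …
Change of var in L_f (x↦r) gives L₀.
Integrate: L := L₀·Dx.
L = (3 + 6·x)·Dx + (-1 + 3·x + 3·x^2)·Dx^2  (order 2).
h: a_k = 0, -2, -3, -8, -45/2, -342/5, …
ICs: h(0) = 0, h′(0) = -2.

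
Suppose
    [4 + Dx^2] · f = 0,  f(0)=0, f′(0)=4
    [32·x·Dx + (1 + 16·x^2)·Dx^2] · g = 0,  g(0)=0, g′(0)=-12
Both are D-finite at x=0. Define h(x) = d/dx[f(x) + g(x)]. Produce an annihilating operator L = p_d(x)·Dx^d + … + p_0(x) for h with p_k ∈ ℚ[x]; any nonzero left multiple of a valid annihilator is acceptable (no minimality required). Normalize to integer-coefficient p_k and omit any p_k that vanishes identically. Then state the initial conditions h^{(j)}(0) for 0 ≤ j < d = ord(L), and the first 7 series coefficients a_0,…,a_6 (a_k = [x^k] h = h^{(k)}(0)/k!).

L = (-6016·x + 102400·x^3 + 32768·x^5) + (-28 + 1216·x^2 + 27648·x^4 + 16384·x^6)·Dx + (-1504·x + 25600·x^3 + 8192·x^5)·Dx^2 + (-7 + 304·x^2 + 6912·x^4 + 4096·x^6)·Dx^3  (order 3).
h: a_k = -8, 0, 184, 0, -9208/3, 0, 2211824/45, …
ICs: h(0) = -8, h′(0) = 0, h′′(0) = 368.

f: a_k = 0, 4, 0, -8/3, 0, 8/15, 0, …
g: a_k = 0, -12, 0, 64, 0, -3072/5, 0, …
Sum ⇒ L₀ = lclm(L_f,L_g) in ℚ(x)⟨Dx⟩.
h=h₀': d/dx-closure on L₀ ⇒ L.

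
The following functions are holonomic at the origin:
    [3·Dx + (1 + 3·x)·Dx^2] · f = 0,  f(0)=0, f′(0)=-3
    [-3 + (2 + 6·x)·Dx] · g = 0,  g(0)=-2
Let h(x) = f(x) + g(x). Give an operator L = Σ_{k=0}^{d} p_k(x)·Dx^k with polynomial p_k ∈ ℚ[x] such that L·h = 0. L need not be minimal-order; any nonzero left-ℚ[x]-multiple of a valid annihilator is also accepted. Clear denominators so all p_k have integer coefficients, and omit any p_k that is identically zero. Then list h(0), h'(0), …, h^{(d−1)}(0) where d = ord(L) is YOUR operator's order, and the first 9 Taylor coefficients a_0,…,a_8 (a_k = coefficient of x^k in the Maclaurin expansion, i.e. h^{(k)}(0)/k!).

f: a_k = 0, -3, 9/2, -9, 81/4, -243/5, 243/2, -2187/7, 6561/8, …
g: a_k = -2, -3, 9/4, -27/8, 405/64, -1701/128, 15309/512, -72171/1024, 2814669/16384, …
Weyl lclm of L_f,L_g ⇒ L₀ (ord ≤ 3).
L = 9·Dx + (15 + 45·x)·Dx^2 + (2 + 12·x + 18·x^2)·Dx^3  (order 3).
h: a_k = -2, -6, 27/4, -99/8, 1701/64, -39609/640, 77517/512, -2744685/7168, 16251597/16384, …
ICs: h(0) = -2, h′(0) = -6, h′′(0) = 27/2.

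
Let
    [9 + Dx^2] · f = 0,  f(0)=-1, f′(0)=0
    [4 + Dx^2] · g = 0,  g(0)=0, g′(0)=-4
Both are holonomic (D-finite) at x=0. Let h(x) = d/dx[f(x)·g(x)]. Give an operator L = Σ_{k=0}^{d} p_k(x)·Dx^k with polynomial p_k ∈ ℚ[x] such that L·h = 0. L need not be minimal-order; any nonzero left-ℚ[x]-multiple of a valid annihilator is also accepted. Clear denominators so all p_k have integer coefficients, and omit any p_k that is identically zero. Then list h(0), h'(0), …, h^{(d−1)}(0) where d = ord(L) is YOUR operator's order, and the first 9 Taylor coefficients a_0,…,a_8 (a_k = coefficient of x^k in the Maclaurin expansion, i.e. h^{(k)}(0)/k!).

L = 25 + 26·Dx^2 + Dx^4  (order 4).
h: a_k = 4, 0, -62, 0, 781/6, 0, -19531/180, 0, 488281/10080, …
ICs: h(0) = 4, h′(0) = 0, h′′(0) = -124, h′′′(0) = 0.

f: a_k = -1, 0, 9/2, 0, -27/8, 0, 81/80, 0, -729/4480, …
g: a_k = 0, -4, 0, 8/3, 0, -8/15, 0, 16/315, 0, …
L₀ := L_f ⊗_s L_g (sym. prod.), ord ≤ 4.
h₀' ⇒ L via d/dx closure of L₀.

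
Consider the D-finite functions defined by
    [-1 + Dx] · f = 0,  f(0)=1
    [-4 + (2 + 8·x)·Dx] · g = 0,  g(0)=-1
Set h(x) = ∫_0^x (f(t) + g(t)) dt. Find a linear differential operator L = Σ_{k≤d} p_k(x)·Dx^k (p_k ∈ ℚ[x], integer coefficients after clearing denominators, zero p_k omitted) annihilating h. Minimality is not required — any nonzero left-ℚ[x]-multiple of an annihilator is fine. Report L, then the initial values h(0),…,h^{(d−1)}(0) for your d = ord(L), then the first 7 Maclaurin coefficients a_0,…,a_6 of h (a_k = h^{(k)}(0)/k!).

L = (6 + 8·x)·Dx + (-5 - 8·x - 16·x^2)·Dx^2 + (-1 + 16·x^2)·Dx^3  (order 3).
h: a_k = 0, 0, -1/2, 5/6, -23/24, 241/120, -3359/720, …
ICs: h(0) = 0, h′(0) = 0, h′′(0) = -1.

f: a_k = 1, 1, 1/2, 1/6, 1/24, 1/120, 1/720, …
g: a_k = -1, -2, 2, -4, 10, -28, 84, …
L₀ := lclm(L_f,L_g); ord L₀ ≤ 1+1.
∫: right-multiply L₀ by Dx.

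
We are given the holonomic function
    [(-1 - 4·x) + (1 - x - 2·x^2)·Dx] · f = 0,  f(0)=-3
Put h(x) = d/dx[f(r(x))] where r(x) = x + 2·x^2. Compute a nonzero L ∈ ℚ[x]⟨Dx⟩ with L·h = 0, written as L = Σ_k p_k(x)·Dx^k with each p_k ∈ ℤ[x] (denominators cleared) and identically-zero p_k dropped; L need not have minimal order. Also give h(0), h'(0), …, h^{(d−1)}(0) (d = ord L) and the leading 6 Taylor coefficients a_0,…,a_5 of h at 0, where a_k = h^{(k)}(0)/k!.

L = (10 + 72·x + 240·x^2 + 544·x^3 + 1344·x^4 + 1920·x^5 + 1280·x^6) + (-1 - 7·x - 12·x^2 + 32·x^3 + 200·x^4 + 384·x^5 + 448·x^6 + 256·x^7)·Dx  (order 1).
h: a_k = -3, -30, -153, -636, -2535, -10026, …
ICs: h(0) = -3.

f: a_k = -3, -3, -9, -15, -33, -63, …
f∘r: x↦r, Dx↦Dx/r' in L_f ⇒ L₀.
h₀' ⇒ L via d/dx closure of L₀.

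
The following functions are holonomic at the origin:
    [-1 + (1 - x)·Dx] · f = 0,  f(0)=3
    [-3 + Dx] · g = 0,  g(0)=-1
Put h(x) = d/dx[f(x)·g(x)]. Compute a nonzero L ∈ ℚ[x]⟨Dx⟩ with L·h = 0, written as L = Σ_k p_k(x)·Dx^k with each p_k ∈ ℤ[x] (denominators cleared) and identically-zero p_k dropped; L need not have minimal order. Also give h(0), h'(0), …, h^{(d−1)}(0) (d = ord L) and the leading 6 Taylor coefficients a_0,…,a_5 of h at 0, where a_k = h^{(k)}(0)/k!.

L = (17 - 24·x + 9·x^2) + (-4 + 7·x - 3·x^2)·Dx  (order 1).
h: a_k = -12, -51, -117, -393/2, -276, -13977/40, …
ICs: h(0) = -12.

f: a_k = 3, 3, 3, 3, 3, 3, …
g: a_k = -1, -3, -9/2, -9/2, -27/8, -81/40, …
h₀=f·g: eliminate ⇒ L₀, order ≤ 1·1.
h=h₀': d/dx-closure on L₀ ⇒ L.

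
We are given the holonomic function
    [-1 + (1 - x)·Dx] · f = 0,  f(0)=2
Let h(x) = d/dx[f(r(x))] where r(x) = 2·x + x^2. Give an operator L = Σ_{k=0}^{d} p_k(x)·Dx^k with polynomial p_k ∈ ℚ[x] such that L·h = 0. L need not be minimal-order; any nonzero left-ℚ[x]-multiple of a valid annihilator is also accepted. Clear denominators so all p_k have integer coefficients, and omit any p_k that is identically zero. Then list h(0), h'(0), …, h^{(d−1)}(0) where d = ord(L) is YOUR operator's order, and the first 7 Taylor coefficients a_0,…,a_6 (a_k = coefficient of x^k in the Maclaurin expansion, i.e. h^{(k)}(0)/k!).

L = (5 + 6·x + 3·x^2) + (-1 + x + 3·x^2 + x^3)·Dx  (order 1).
h: a_k = 4, 20, 72, 232, 700, 2028, 5712, …
ICs: h(0) = 4.

f: a_k = 2, 2, 2, 2, 2, 2, 2, …
L₀ from L_f via x↦r, Dx↦r'^{-1}Dx.
Differentiate: ansatz ord ≤ ord L₀ ⇒ L.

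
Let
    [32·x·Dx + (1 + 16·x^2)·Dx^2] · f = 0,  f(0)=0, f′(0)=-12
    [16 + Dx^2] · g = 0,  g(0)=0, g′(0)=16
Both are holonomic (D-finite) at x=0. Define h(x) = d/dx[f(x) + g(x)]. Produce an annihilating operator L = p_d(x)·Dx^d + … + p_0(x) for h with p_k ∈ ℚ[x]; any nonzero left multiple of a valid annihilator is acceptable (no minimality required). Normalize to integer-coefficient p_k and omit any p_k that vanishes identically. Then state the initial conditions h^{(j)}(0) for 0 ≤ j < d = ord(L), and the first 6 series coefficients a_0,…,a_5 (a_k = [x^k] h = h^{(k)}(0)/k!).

L = (-5632·x + 114688·x^3 + 131072·x^5) + (-16 + 1792·x^2 + 36864·x^4 + 65536·x^6)·Dx + (-352·x + 7168·x^3 + 8192·x^5)·Dx^2 + (-1 + 112·x^2 + 2304·x^4 + 4096·x^6)·Dx^3  (order 3).
h: a_k = 4, 0, 64, 0, -8704/3, 0, …
ICs: h(0) = 4, h′(0) = 0, h′′(0) = 128.

f: a_k = 0, -12, 0, 64, 0, -3072/5, …
g: a_k = 0, 16, 0, -128/3, 0, 512/15, …
L₀ := lclm(L_f,L_g); ord L₀ ≤ 2+2.
Differentiate: ansatz ord ≤ ord L₀ ⇒ L.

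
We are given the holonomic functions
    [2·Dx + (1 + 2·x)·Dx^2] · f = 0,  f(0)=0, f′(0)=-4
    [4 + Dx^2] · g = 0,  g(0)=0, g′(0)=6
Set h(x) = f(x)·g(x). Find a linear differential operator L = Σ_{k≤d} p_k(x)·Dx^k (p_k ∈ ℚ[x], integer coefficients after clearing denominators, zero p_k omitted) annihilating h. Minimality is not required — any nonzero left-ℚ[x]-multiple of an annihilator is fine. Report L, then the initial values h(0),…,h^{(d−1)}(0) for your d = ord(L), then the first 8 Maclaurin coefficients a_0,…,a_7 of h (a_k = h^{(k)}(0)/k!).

L = (-48 + 192·x + 1216·x^2 + 2048·x^3 + 1024·x^4) + (32 + 320·x + 768·x^2 + 512·x^3)·Dx + (160·x + 672·x^2 + 1024·x^3 + 512·x^4)·Dx^2 + (8 + 80·x + 192·x^2 + 128·x^3)·Dx^3 + (3 + 28·x + 92·x^2 + 128·x^3 + 64·x^4)·Dx^4  (order 4).
h: a_k = 0, 0, -24, 24, -16, 32, -176/3, 496/5, …
ICs: h(0) = 0, h′(0) = 0, h′′(0) = -48, h′′′(0) = 144.

f: a_k = 0, -4, 4, -16/3, 8, -64/5, 64/3, -256/7, …
g: a_k = 0, 6, 0, -4, 0, 4/5, 0, -8/105, …
L₀ := L_f ⊗_s L_g (sym. prod.), ord ≤ 4.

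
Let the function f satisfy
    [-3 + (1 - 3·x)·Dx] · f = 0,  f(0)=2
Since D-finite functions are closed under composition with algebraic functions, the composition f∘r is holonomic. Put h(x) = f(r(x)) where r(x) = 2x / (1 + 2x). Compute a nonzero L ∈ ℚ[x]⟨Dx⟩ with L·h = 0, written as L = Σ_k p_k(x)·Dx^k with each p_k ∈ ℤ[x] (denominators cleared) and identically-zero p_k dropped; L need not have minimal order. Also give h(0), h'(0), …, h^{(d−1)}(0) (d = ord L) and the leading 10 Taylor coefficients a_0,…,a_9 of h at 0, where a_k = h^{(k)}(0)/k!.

f: a_k = 2, 6, 18, 54, 162, 486, 1458, 4374, 13122, 39366, …
Substitute x→r, Dx→(1/r')Dx; clear ⇒ L₀.
L = 6 + (-1 + 2·x + 8·x^2)·Dx  (order 1).
h: a_k = 2, 12, 48, 192, 768, 3072, 12288, 49152, 196608, 786432, …
ICs: h(0) = 2.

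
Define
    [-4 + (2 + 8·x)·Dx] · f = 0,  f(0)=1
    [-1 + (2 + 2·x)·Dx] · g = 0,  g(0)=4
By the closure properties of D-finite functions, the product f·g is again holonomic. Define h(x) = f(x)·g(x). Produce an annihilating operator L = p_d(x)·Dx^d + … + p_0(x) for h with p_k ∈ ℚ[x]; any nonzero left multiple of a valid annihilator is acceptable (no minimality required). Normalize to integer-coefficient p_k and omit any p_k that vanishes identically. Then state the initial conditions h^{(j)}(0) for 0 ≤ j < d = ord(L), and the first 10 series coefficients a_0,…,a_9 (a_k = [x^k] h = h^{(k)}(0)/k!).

L = (-5 - 8·x) + (2 + 10·x + 8·x^2)·Dx  (order 1).
h: a_k = 4, 10, -9/2, 45/4, -981/32, 5715/64, -70029/256, 445725/512, -23369805/8192, 156713175/16384, …
ICs: h(0) = 4.

f: a_k = 1, 2, -2, 4, -10, 28, -84, 264, -858, 2860, …
g: a_k = 4, 2, -1/2, 1/4, -5/32, 7/64, -21/256, 33/512, -429/8192, 715/16384, …
L₀ := L_f ⊗_s L_g (sym. prod.), ord ≤ 1.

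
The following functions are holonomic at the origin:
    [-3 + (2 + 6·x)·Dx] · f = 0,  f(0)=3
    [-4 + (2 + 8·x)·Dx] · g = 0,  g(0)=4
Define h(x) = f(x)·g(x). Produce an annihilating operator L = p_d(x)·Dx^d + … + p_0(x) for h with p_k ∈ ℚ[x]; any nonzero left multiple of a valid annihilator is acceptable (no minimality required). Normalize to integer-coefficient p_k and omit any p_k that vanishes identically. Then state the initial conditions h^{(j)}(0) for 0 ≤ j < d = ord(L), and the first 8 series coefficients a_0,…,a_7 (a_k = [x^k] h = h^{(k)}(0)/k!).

L = (-7 - 24·x) + (2 + 14·x + 24·x^2)·Dx  (order 1).
h: a_k = 12, 42, -3/2, 21/4, -591/32, 4179/64, -59391/256, 424053/512, …
ICs: h(0) = 12.

f: a_k = 3, 9/2, -27/8, 81/16, -1215/128, 5103/256, -45927/1024, 216513/2048, …
g: a_k = 4, 8, -8, 16, -40, 112, -336, 1056, …
L₀ := L_f ⊗_s L_g (sym. prod.), ord ≤ 1.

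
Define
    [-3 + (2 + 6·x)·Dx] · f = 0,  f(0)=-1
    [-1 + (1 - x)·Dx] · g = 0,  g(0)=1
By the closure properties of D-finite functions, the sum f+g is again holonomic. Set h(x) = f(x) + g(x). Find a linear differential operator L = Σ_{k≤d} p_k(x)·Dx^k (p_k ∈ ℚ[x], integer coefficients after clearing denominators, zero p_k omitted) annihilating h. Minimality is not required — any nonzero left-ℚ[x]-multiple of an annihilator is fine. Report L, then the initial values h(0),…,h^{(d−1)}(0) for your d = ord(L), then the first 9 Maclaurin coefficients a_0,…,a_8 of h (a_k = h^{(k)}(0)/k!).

L = (21 + 27·x) + (-17 - 30·x - 81·x^2)·Dx + (-2 + 14·x + 42·x^2 - 54·x^3)·Dx^2  (order 2).
h: a_k = 0, -1/2, 17/8, -11/16, 533/128, -1445/256, 16333/1024, -70123/2048, 2847437/32768, …
ICs: h(0) = 0, h′(0) = -1/2.

f: a_k = -1, -3/2, 9/8, -27/16, 405/128, -1701/256, 15309/1024, -72171/2048, 2814669/32768, …
g: a_k = 1, 1, 1, 1, 1, 1, 1, 1, 1, …
L₀ := lclm(L_f,L_g); ord L₀ ≤ 1+1.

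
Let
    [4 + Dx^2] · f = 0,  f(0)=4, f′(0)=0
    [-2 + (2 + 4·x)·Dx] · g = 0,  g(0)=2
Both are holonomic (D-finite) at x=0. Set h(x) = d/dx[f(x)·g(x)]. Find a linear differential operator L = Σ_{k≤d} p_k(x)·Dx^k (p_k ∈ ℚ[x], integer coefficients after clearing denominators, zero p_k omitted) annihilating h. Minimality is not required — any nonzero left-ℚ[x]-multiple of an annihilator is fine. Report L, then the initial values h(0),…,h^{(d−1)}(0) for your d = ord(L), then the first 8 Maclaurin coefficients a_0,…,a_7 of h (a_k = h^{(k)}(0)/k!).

f: a_k = 4, 0, -8, 0, 8/3, 0, -16/45, 0, …
g: a_k = 2, 2, -1, 1, -5/4, 7/4, -21/8, 33/8, …
L₀ := L_f ⊗_s L_g (sym. prod.), ord ≤ 2.
Differentiate: ansatz ord ≤ ord L₀ ⇒ L.
L = (53 + 288·x + 544·x^2 + 512·x^3 + 256·x^4) + (-2 - 36·x - 96·x^2 - 64·x^3)·Dx + (7 + 44·x + 108·x^2 + 128·x^3 + 64·x^4)·Dx^2  (order 2).
h: a_k = 8, -40, -36, 100/3, 65/3, -349/15, 2807/90, -44047/630, …
ICs: h(0) = 8, h′(0) = -40.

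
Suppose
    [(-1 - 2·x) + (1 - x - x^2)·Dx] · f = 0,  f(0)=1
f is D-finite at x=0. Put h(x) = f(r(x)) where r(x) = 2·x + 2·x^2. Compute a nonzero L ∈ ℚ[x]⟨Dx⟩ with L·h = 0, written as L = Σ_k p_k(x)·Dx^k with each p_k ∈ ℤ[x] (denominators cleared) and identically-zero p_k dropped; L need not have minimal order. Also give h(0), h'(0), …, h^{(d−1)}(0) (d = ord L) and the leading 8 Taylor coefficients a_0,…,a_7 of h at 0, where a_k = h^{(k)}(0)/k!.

f: a_k = 1, 1, 2, 3, 5, 8, 13, 21, …
L₀ from L_f via x↦r, Dx↦r'^{-1}Dx.
L = (2 + 12·x + 24·x^2 + 16·x^3) + (-1 + 2·x + 6·x^2 + 8·x^3 + 4·x^4)·Dx  (order 1).
h: a_k = 1, 2, 10, 40, 160, 648, 2616, 10560, …
ICs: h(0) = 1.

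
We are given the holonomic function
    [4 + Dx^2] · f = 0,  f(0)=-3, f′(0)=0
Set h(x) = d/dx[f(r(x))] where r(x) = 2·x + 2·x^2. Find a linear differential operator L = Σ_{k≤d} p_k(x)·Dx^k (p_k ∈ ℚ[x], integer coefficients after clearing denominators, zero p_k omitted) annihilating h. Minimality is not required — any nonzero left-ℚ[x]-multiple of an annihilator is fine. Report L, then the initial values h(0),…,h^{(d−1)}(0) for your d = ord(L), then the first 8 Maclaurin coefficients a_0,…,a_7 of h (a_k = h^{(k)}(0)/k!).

f: a_k = -3, 0, 6, 0, -2, 0, 4/15, 0, …
f∘r: x↦r, Dx↦Dx/r' in L_f ⇒ L₀.
h₀' ⇒ L via d/dx closure of L₀.
L = (28 + 128·x + 384·x^2 + 512·x^3 + 256·x^4) + (-6 - 12·x)·Dx + (1 + 4·x + 4·x^2)·Dx^2  (order 2).
h: a_k = 0, 48, 144, -32, -640, -5248/5, -896/5, 184064/105, …
ICs: h(0) = 0, h′(0) = 48.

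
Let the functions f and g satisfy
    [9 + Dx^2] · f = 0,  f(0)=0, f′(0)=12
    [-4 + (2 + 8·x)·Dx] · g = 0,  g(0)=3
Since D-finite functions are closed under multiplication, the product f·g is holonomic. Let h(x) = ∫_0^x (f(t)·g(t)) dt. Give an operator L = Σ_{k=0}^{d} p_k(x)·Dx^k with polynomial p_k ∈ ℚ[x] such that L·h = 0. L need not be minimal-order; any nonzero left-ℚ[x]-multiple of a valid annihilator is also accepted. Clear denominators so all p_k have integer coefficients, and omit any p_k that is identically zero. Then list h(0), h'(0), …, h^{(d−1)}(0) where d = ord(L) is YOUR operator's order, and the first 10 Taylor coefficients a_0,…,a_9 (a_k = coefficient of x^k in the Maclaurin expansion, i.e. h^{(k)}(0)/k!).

L = (21 + 72·x + 144·x^2)·Dx + (-4 - 16·x)·Dx^2 + (1 + 8·x + 16·x^2)·Dx^3  (order 3).
h: a_k = 0, 0, 18, 24, -63/2, 36/5, -759/20, 4203/35, -355293/1120, 12567/14, …
ICs: h(0) = 0, h′(0) = 0, h′′(0) = 36.

f: a_k = 0, 12, 0, -18, 0, 81/10, 0, -243/140, 0, 243/1120, …
g: a_k = 3, 6, -6, 12, -30, 84, -252, 792, -2574, 8580, …
Sym-product of L_f,L_g gives L₀ (≤ ord 2).
Integrate: L := L₀·Dx.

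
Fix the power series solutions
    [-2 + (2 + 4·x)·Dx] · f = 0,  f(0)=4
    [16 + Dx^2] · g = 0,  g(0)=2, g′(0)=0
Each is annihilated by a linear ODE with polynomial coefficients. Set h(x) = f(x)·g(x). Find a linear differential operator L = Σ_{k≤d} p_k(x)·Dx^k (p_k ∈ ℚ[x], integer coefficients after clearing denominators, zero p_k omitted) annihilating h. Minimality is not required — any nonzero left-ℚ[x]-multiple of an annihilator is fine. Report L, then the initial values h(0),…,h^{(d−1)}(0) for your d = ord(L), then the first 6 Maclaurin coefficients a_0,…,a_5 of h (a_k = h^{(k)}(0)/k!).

f: a_k = 4, 4, -2, 2, -5/2, 7/2, …
g: a_k = 2, 0, -16, 0, 64/3, 0, …
L₀ := L_f ⊗_s L_g (sym. prod.), ord ≤ 2.
L = (19 + 64·x + 64·x^2) + (-2 - 4·x)·Dx + (1 + 4·x + 4·x^2)·Dx^2  (order 2).
h: a_k = 8, 8, -68, -60, 337/3, 181/3, …
ICs: h(0) = 8, h′(0) = 8.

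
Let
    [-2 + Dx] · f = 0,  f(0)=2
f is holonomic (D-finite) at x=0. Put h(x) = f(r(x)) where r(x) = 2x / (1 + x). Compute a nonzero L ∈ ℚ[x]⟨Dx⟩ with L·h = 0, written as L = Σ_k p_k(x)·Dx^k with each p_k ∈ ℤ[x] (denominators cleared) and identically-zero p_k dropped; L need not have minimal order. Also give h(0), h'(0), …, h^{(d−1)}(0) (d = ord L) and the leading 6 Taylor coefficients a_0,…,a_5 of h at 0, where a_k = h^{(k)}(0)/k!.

L = -4 + (1 + 2·x + x^2)·Dx  (order 1).
h: a_k = 2, 8, 8, -8/3, -8/3, 56/15, …
ICs: h(0) = 2.

f: a_k = 2, 4, 4, 8/3, 4/3, 8/15, …
Change of var in L_f (x↦r) gives L₀.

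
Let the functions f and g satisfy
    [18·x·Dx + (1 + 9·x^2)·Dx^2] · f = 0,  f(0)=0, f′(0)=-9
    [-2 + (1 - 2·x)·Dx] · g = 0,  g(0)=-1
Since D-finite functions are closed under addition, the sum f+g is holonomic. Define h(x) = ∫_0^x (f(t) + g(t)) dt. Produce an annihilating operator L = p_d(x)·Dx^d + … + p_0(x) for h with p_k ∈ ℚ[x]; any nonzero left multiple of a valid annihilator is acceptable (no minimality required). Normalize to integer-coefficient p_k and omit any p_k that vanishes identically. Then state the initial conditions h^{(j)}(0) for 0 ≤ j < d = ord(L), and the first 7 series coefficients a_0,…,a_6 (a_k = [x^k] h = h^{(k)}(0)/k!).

L = (36 - 288·x - 972·x^2)·Dx^2 + (-21 + 36·x - 9·x^2 - 972·x^3)·Dx^3 + (2 + 5·x + 45·x^3 - 162·x^4)·Dx^4  (order 4).
h: a_k = 0, -1, -11/2, -4/3, 19/4, -16/5, -889/30, …
ICs: h(0) = 0, h′(0) = -1, h′′(0) = -11, h′′′(0) = -8.

f: a_k = 0, -9, 0, 27, 0, -729/5, 0, …
g: a_k = -1, -2, -4, -8, -16, -32, -64, …
Weyl lclm of L_f,L_g ⇒ L₀ (ord ≤ 3).
h=∫₀ˣh₀: take L = L₀·Dx.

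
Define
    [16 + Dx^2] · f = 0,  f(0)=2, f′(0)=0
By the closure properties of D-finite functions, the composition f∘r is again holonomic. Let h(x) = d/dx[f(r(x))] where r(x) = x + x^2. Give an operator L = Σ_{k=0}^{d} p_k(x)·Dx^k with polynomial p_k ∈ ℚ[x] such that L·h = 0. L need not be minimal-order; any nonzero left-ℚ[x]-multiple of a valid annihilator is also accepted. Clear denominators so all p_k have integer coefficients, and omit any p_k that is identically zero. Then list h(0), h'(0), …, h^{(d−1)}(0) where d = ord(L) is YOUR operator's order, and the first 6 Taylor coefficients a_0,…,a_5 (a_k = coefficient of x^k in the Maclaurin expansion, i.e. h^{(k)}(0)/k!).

L = (28 + 128·x + 384·x^2 + 512·x^3 + 256·x^4) + (-6 - 12·x)·Dx + (1 + 4·x + 4·x^2)·Dx^2  (order 2).
h: a_k = 0, -32, -96, 64/3, 1280/3, 10496/15, …
ICs: h(0) = 0, h′(0) = -32.

f: a_k = 2, 0, -16, 0, 64/3, 0, …
f∘r: x↦r, Dx↦Dx/r' in L_f ⇒ L₀.
Differentiate: ansatz ord ≤ ord L₀ ⇒ L.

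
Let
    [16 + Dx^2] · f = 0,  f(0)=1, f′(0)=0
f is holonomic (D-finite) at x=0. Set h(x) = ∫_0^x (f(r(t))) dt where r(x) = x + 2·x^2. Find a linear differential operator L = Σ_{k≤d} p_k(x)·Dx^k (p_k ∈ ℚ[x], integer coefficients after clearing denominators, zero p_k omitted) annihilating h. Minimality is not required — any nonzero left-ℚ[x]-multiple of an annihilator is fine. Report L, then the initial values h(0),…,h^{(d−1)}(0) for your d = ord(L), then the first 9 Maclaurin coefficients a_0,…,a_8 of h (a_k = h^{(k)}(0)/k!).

L = (16 + 192·x + 768·x^2 + 1024·x^3)·Dx - 4·Dx^2 + (1 + 4·x)·Dx^3  (order 3).
h: a_k = 0, 1, 0, -8/3, -8, -64/15, 128/9, 11264/315, 512/15, …
ICs: h(0) = 0, h′(0) = 1, h′′(0) = 0.

f: a_k = 1, 0, -8, 0, 32/3, 0, -256/45, 0, 512/315, …
f∘r: x↦r, Dx↦Dx/r' in L_f ⇒ L₀.
h=∫₀ˣh₀: take L = L₀·Dx.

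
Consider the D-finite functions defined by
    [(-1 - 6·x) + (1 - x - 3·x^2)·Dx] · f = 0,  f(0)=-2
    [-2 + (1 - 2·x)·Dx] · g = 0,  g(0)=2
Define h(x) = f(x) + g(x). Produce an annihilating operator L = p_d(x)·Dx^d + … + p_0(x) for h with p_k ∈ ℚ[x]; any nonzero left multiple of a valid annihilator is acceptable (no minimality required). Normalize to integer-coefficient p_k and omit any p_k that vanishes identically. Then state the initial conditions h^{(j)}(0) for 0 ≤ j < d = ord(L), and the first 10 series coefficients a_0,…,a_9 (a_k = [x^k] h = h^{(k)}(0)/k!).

f: a_k = -2, -2, -8, -14, -38, -80, -194, -434, -1016, -2318, …
g: a_k = 2, 4, 8, 16, 32, 64, 128, 256, 512, 1024, …
Weyl lclm of L_f,L_g ⇒ L₀ (ord ≤ 2).
L = (8 - 36·x + 108·x^2 - 72·x^3) + (-2·x - 54·x^2 + 192·x^3 - 144·x^4)·Dx + (-1 + 9·x - 23·x^2 + 6·x^3 + 42·x^4 - 36·x^5)·Dx^2  (order 2).
h: a_k = 0, 2, 0, 2, -6, -16, -66, -178, -504, -1294, …
ICs: h(0) = 0, h′(0) = 2.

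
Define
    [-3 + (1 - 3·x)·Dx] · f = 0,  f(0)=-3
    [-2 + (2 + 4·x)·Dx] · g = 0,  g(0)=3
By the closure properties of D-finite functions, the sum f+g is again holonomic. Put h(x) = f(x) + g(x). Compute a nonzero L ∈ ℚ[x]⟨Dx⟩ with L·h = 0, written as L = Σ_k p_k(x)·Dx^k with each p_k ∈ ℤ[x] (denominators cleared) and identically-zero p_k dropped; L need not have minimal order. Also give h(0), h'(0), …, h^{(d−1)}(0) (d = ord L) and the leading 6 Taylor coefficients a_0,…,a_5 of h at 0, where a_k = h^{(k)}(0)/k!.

f: a_k = -3, -9, -27, -81, -243, -729, …
g: a_k = 3, 3, -3/2, 3/2, -15/8, 21/8, …
Weyl lclm of L_f,L_g ⇒ L₀ (ord ≤ 2).
L = (-42 - 54·x) + (38 + 132·x + 162·x^2)·Dx + (-4 - 14·x + 42·x^2 + 108·x^3)·Dx^2  (order 2).
h: a_k = 0, -6, -57/2, -159/2, -1959/8, -5811/8, …
ICs: h(0) = 0, h′(0) = -6.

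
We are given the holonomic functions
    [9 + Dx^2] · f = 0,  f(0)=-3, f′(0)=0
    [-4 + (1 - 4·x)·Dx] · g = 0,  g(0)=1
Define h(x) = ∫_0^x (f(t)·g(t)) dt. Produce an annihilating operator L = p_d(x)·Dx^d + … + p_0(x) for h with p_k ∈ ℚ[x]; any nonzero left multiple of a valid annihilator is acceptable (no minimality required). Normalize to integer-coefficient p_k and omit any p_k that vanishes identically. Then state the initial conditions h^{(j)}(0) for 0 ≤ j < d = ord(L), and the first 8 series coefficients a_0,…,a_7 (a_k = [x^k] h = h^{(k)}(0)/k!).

L = (-9 + 36·x)·Dx + 8·Dx^2 + (-1 + 4·x)·Dx^3  (order 3).
h: a_k = 0, -3, -6, -23/2, -69/2, -4497/40, -1499/4, -719277/560, …
ICs: h(0) = 0, h′(0) = -3, h′′(0) = -12.

f: a_k = -3, 0, 27/2, 0, -81/8, 0, 243/80, 0, …
g: a_k = 1, 4, 16, 64, 256, 1024, 4096, 16384, …
Sym-product of L_f,L_g gives L₀ (≤ ord 2).
Integrate: L := L₀·Dx.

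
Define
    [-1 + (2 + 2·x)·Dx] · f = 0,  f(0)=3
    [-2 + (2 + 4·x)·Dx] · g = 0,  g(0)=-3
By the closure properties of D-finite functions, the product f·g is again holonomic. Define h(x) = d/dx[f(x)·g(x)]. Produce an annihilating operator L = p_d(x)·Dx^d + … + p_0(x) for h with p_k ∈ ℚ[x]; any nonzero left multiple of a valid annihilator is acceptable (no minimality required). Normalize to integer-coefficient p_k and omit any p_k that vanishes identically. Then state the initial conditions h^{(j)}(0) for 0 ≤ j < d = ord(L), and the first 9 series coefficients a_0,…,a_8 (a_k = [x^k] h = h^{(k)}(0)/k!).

L = -1 + (-6 - 26·x - 36·x^2 - 16·x^3)·Dx  (order 1).
h: a_k = -27/2, 9/4, -81/16, 333/32, -5265/256, 20439/512, -157437/2048, 604629/4096, -18571761/65536, …
ICs: h(0) = -27/2.

f: a_k = 3, 3/2, -3/8, 3/16, -15/128, 21/256, -63/1024, 99/2048, -1287/32768, …
g: a_k = -3, -3, 3/2, -3/2, 15/8, -21/8, 63/16, -99/16, 1287/128, …
L₀ := L_f ⊗_s L_g (sym. prod.), ord ≤ 1.
h₀' ⇒ L via d/dx closure of L₀.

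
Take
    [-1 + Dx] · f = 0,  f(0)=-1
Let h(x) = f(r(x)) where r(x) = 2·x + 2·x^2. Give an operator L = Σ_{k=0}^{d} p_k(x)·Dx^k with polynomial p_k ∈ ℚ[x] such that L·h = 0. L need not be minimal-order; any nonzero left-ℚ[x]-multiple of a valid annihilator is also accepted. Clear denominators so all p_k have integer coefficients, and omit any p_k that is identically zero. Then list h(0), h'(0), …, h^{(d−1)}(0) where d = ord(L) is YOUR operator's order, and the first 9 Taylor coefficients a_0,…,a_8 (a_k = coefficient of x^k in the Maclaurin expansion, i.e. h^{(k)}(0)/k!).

L = (-2 - 4·x) + Dx  (order 1).
h: a_k = -1, -2, -4, -16/3, -20/3, -104/15, -304/45, -1856/315, -1528/315, …
ICs: h(0) = -1.

f: a_k = -1, -1, -1/2, -1/6, -1/24, -1/120, -1/720, -1/5040, -1/40320, …
f∘r: x↦r, Dx↦Dx/r' in L_f ⇒ L₀.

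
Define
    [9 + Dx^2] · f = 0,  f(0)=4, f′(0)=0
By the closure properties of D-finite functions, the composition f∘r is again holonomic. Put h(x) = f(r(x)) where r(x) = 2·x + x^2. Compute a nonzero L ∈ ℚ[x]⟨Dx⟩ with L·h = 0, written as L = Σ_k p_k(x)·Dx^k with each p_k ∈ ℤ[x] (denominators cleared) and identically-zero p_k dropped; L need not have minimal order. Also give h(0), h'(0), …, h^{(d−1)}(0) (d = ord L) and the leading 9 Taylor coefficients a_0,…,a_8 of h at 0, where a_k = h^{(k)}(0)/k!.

f: a_k = 4, 0, -18, 0, 27/2, 0, -81/20, 0, 729/1120, …
h₀=f(r): pull back L_f along r ⇒ L₀.
L = (36 + 108·x + 108·x^2 + 36·x^3) - Dx + (1 + x)·Dx^2  (order 2).
h: a_k = 4, 0, -72, -72, 198, 432, 324/5, -3348/5, -55431/70, …
ICs: h(0) = 4, h′(0) = 0.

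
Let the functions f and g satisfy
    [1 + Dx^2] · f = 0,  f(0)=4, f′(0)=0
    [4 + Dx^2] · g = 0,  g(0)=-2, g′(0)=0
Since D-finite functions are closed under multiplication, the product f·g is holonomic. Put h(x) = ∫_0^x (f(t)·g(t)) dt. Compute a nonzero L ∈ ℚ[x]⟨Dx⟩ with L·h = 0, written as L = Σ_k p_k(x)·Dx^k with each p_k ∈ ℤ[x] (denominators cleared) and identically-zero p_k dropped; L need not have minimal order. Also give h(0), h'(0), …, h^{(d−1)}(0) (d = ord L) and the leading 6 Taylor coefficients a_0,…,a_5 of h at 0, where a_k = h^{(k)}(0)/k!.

L = 9·Dx + 10·Dx^3 + Dx^5  (order 5).
h: a_k = 0, -8, 0, 20/3, 0, -41/15, …
ICs: h(0) = 0, h′(0) = -8, h′′(0) = 0, h′′′(0) = 40, h′′′′(0) = 0.

f: a_k = 4, 0, -2, 0, 1/6, 0, …
g: a_k = -2, 0, 4, 0, -4/3, 0, …
L₀ := L_f ⊗_s L_g (sym. prod.), ord ≤ 4.
Integrate: L := L₀·Dx.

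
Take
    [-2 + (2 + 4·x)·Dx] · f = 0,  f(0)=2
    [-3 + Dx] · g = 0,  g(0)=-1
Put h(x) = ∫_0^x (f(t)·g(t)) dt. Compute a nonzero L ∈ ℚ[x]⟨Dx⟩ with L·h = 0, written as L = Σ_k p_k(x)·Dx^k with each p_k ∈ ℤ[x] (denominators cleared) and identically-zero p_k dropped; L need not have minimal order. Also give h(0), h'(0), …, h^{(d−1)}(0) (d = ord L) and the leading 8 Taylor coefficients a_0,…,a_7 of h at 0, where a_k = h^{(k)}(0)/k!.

L = (-4 - 6·x)·Dx + (1 + 2·x)·Dx^2  (order 2).
h: a_k = 0, -2, -4, -14/3, -4, -13/5, -22/15, -3/5, …
ICs: h(0) = 0, h′(0) = -2.

f: a_k = 2, 2, -1, 1, -5/4, 7/4, -21/8, 33/8, …
g: a_k = -1, -3, -9/2, -9/2, -27/8, -81/40, -81/80, -243/560, …
Sym-product of L_f,L_g gives L₀ (≤ ord 1).
h=∫h₀ ⇒ L = L₀·Dx.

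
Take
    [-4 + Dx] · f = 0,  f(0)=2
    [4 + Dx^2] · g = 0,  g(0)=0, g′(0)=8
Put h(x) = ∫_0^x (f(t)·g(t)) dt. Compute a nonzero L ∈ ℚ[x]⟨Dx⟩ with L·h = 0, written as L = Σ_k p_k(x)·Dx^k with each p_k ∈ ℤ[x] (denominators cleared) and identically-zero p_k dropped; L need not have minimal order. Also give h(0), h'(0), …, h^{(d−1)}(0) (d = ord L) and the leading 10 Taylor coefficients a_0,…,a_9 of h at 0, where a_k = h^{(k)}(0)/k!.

f: a_k = 2, 8, 16, 64/3, 64/3, 256/15, 512/45, 2048/315, 1024/315, 4096/2835, …
g: a_k = 0, 8, 0, -16/3, 0, 16/15, 0, -32/315, 0, 16/2835, …
f·g: L₀ = L_f ⊗_s L_g, ord ≤ 1·2.
h=∫₀ˣh₀: take L = L₀·Dx.
L = 20·Dx - 8·Dx^2 + Dx^3  (order 3).
h: a_k = 0, 0, 8, 64/3, 88/3, 128/5, 656/45, 1408/315, -232/315, -256/135, …
ICs: h(0) = 0, h′(0) = 0, h′′(0) = 16.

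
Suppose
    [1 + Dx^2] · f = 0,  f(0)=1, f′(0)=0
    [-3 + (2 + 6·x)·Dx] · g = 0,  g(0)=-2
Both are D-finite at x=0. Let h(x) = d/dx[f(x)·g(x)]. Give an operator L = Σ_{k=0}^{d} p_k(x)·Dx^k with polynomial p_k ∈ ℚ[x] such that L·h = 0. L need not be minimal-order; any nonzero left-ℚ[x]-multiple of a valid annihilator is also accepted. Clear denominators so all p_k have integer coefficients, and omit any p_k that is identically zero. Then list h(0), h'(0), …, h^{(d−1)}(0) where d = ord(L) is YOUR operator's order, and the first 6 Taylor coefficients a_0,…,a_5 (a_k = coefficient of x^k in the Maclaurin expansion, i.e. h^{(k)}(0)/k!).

L = (133 + 2352·x + 4104·x^2 + 1728·x^3 + 1296·x^4) + (276 + 540·x - 1296·x^2 - 1296·x^3)·Dx + (124 + 840·x + 1836·x^2 + 1728·x^3 + 1296·x^4)·Dx^2  (order 2).
h: a_k = -3, 13/2, -45/8, 983/48, -7505/128, 618229/3840, …
ICs: h(0) = -3, h′(0) = 13/2.

f: a_k = 1, 0, -1/2, 0, 1/24, 0, …
g: a_k = -2, -3, 9/4, -27/8, 405/64, -1701/128, …
Sym-product of L_f,L_g gives L₀ (≤ ord 2).
Derive L from L₀ (diff closure).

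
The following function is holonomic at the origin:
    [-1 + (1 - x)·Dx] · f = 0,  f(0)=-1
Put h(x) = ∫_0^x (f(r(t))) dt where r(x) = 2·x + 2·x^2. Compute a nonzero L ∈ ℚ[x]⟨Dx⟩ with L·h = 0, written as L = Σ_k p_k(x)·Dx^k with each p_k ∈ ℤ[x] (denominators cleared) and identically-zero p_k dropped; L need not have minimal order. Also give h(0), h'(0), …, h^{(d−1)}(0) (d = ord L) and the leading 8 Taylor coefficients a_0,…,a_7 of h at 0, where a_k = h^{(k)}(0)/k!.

L = (2 + 4·x)·Dx + (-1 + 2·x + 2·x^2)·Dx^2  (order 2).
h: a_k = 0, -1, -1, -2, -4, -44/5, -20, -328/7, …
ICs: h(0) = 0, h′(0) = -1.

f: a_k = -1, -1, -1, -1, -1, -1, -1, -1, …
f∘r: x↦r, Dx↦Dx/r' in L_f ⇒ L₀.
∫: right-multiply L₀ by Dx.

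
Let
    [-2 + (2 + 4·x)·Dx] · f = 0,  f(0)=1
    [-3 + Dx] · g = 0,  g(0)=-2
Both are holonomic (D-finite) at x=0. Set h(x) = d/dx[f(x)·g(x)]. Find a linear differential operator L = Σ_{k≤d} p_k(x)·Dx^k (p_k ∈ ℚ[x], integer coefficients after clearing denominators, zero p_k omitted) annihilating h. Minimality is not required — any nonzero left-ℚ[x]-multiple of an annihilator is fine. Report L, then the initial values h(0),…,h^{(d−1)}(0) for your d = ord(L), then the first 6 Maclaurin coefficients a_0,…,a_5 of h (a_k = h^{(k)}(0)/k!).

f: a_k = 1, 1, -1/2, 1/2, -5/8, 7/8, …
g: a_k = -2, -6, -9, -9, -27/4, -81/20, …
h₀=f·g: eliminate ⇒ L₀, order ≤ 1·1.
h=h₀': d/dx-closure on L₀ ⇒ L.
L = (7 + 24·x + 18·x^2) + (-2 - 7·x - 6·x^2)·Dx  (order 1).
h: a_k = -8, -28, -48, -52, -44, -126/5, …
ICs: h(0) = -8.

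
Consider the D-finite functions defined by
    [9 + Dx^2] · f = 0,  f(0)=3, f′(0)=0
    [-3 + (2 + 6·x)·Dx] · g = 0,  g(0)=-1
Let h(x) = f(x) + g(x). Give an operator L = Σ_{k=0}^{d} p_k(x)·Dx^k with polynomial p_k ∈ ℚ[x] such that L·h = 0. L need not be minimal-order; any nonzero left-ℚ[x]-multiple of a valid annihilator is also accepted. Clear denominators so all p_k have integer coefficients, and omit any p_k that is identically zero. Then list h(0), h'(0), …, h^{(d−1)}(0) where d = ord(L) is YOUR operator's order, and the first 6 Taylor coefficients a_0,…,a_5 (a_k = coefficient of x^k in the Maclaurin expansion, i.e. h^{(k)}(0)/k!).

L = (-63 - 216·x - 324·x^2) + (18 + 198·x + 648·x^2 + 648·x^3)·Dx + (-7 - 24·x - 36·x^2)·Dx^2 + (2 + 22·x + 72·x^2 + 72·x^3)·Dx^3  (order 3).
h: a_k = 2, -3/2, -99/8, -27/16, 1701/128, -1701/256, …
ICs: h(0) = 2, h′(0) = -3/2, h′′(0) = -99/4.

f: a_k = 3, 0, -27/2, 0, 81/8, 0, …
g: a_k = -1, -3/2, 9/8, -27/16, 405/128, -1701/256, …
Sum ⇒ L₀ = lclm(L_f,L_g) in ℚ(x)⟨Dx⟩.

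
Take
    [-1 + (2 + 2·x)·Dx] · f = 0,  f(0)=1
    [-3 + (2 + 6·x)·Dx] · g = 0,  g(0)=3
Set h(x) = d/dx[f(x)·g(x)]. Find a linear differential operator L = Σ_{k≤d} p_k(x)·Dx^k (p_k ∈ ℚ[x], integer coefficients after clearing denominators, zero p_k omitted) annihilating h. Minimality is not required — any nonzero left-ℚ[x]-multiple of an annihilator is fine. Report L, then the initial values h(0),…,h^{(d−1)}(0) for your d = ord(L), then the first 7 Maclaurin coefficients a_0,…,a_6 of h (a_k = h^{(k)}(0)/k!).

f: a_k = 1, 1/2, -1/8, 1/16, -5/128, 7/256, -21/1024, …
g: a_k = 3, 9/2, -27/8, 81/16, -1215/128, 5103/256, -45927/1024, …
Sym-product of L_f,L_g gives L₀ (≤ ord 1).
Differentiate: ansatz ord ≤ ord L₀ ⇒ L.
L = -1 + (-2 - 11·x - 18·x^2 - 9·x^3)·Dx  (order 1).
h: a_k = 6, -3, 9, -51/2, 285/4, -1593/8, 4473/8, …
ICs: h(0) = 6.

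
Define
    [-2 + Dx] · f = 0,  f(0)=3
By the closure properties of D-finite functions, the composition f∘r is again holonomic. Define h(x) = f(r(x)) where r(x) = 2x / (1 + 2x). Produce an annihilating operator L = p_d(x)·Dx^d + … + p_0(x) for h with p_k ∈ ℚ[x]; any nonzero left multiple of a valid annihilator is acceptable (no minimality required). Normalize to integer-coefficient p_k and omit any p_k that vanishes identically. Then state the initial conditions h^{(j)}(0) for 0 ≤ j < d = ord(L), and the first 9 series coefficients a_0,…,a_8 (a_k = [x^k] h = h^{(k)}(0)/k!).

f: a_k = 3, 6, 6, 4, 2, 4/5, 4/15, 8/105, 2/105, …
h₀=f(r): pull back L_f along r ⇒ L₀.
L = -4 + (1 + 4·x + 4·x^2)·Dx  (order 1).
h: a_k = 3, 12, 0, -16, 32, -192/5, 256/15, 1280/21, -8192/35, …
ICs: h(0) = 3.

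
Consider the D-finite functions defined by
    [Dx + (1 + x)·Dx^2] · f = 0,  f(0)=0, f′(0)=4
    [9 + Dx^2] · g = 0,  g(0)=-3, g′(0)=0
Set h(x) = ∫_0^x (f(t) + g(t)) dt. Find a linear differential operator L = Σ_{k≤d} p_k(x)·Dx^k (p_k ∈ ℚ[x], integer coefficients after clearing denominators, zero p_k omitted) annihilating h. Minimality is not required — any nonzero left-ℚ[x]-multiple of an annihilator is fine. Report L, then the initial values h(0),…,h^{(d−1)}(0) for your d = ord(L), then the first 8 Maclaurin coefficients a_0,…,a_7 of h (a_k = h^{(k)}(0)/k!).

L = (135 + 162·x + 81·x^2)·Dx^2 + (99 + 261·x + 243·x^2 + 81·x^3)·Dx^3 + (15 + 18·x + 9·x^2)·Dx^4 + (11 + 29·x + 27·x^2 + 9·x^3)·Dx^5  (order 5).
h: a_k = 0, -3, 2, 23/6, 1/3, -89/40, 2/15, 569/1680, …
ICs: h(0) = 0, h′(0) = -3, h′′(0) = 4, h′′′(0) = 23, h′′′′(0) = 8.

f: a_k = 0, 4, -2, 4/3, -1, 4/5, -2/3, 4/7, …
g: a_k = -3, 0, 27/2, 0, -81/8, 0, 243/80, 0, …
Weyl lclm of L_f,L_g ⇒ L₀ (ord ≤ 4).
h=∫h₀ ⇒ L = L₀·Dx.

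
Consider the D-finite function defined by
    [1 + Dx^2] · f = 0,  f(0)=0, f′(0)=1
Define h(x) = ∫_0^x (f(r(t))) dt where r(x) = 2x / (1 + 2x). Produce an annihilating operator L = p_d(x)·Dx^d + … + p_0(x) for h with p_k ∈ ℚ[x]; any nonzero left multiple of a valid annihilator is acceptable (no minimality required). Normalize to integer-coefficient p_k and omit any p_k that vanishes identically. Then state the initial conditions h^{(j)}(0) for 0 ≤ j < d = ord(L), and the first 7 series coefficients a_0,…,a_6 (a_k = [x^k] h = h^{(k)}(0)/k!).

f: a_k = 0, 1, 0, -1/6, 0, 1/120, 0, …
f∘r: x↦r, Dx↦Dx/r' in L_f ⇒ L₀.
h=∫h₀ ⇒ L = L₀·Dx.
L = 4·Dx + (4 + 24·x + 48·x^2 + 32·x^3)·Dx^2 + (1 + 8·x + 24·x^2 + 32·x^3 + 16·x^4)·Dx^3  (order 3).
h: a_k = 0, 0, 1, -4/3, 5/3, -8/5, 2/45, …
ICs: h(0) = 0, h′(0) = 0, h′′(0) = 2.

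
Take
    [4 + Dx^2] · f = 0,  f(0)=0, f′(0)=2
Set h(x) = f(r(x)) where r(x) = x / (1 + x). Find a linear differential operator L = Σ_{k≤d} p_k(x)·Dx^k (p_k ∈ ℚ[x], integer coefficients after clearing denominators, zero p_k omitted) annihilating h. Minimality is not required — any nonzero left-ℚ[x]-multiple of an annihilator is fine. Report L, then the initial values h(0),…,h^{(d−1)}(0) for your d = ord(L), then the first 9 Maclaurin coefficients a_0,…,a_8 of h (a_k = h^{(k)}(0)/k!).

f: a_k = 0, 2, 0, -4/3, 0, 4/15, 0, -8/315, 0, …
h₀=f(r): pull back L_f along r ⇒ L₀.
L = 4 + (2 + 6·x + 6·x^2 + 2·x^3)·Dx + (1 + 4·x + 6·x^2 + 4·x^3 + x^4)·Dx^2  (order 2).
h: a_k = 0, 2, -2, 2/3, 2, -86/15, 10, -4418/315, 758/45, …
ICs: h(0) = 0, h′(0) = 2.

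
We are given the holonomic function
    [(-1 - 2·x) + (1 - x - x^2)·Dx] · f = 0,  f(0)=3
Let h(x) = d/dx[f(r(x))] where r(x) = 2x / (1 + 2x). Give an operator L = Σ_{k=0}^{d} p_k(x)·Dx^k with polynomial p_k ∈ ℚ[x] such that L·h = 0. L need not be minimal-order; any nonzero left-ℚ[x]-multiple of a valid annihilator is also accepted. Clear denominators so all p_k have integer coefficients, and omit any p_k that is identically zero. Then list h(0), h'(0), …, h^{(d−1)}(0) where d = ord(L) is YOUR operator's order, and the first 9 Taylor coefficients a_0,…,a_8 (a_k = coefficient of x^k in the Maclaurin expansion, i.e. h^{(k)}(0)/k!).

L = (4 + 24·x + 96·x^2 + 96·x^3) + (-1 - 10·x - 24·x^2 + 8·x^3 + 48·x^4)·Dx  (order 1).
h: a_k = 6, 24, 0, 192, -480, 2304, -8064, 30720, -110592, …
ICs: h(0) = 6.

f: a_k = 3, 3, 6, 9, 15, 24, 39, 63, 102, …
L₀ from L_f via x↦r, Dx↦r'^{-1}Dx.
h=h₀': d/dx-closure on L₀ ⇒ L.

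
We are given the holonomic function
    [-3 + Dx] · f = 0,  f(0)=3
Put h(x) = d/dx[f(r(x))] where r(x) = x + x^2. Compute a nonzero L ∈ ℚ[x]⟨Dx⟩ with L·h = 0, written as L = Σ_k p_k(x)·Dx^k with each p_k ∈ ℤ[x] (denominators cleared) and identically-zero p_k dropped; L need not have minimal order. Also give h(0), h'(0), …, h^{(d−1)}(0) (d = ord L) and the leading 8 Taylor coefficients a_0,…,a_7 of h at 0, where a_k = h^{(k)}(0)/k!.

f: a_k = 3, 9, 27/2, 27/2, 81/8, 243/40, 243/80, 729/560, …
Substitute x→r, Dx→(1/r')Dx; clear ⇒ L₀.
Derive L from L₀ (diff closure).
L = (5 + 12·x + 12·x^2) + (-1 - 2·x)·Dx  (order 1).
h: a_k = 9, 45, 243/2, 513/2, 3483/8, 25839/40, 13527/16, 564651/560, …
ICs: h(0) = 9.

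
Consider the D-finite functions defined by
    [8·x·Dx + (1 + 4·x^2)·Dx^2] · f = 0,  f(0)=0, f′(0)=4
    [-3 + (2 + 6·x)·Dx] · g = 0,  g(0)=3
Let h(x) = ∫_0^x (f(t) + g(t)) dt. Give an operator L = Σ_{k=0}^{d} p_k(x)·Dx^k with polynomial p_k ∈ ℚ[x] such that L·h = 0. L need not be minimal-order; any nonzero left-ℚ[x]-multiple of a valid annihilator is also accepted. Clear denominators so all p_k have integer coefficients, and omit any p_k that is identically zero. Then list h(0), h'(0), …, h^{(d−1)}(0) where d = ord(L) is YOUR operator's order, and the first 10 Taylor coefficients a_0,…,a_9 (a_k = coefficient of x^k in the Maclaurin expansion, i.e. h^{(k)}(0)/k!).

f: a_k = 0, 4, 0, -16/3, 0, 64/5, 0, -256/7, 0, 1024/9, …
g: a_k = 3, 9/2, -27/8, 81/16, -1215/128, 5103/256, -45927/1024, 216513/2048, -8444007/32768, 42220035/65536, …
Sum ⇒ L₀ = lclm(L_f,L_g) in ℚ(x)⟨Dx⟩.
h=∫₀ˣh₀: take L = L₀·Dx.
L = (-48 - 360·x + 576·x^2 + 864·x^3)·Dx^2 + (-59 - 192·x - 120·x^2 + 2304·x^3 + 3024·x^4)·Dx^3 + (-6 + 14·x + 144·x^2 + 272·x^3 + 672·x^4 + 864·x^5)·Dx^4  (order 4).
h: a_k = 0, 3, 17/4, -9/8, -13/192, -243/128, 41899/7680, -6561/1024, 991303/114688, -938223/32768, …
ICs: h(0) = 0, h′(0) = 3, h′′(0) = 17/2, h′′′(0) = -27/4.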